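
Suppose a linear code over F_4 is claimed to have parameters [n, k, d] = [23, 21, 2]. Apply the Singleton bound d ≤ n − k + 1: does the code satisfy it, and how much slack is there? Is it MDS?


Singleton RHS = n − k + 1 = 3, slack = 1, bound satisfied, not MDS.

Singleton bound: d ≤ n − k + 1.
Here n = 23, k = 21, so n − k + 1 = 3.
Given d = 2, check d ≤ 3: YES.
Slack = (n − k + 1) − d = 1.
The code is NOT MDS (slack = 1 > 0).
Description: the claimed parameters are [23, 21, 2]_4; such a code would be non-MDS.


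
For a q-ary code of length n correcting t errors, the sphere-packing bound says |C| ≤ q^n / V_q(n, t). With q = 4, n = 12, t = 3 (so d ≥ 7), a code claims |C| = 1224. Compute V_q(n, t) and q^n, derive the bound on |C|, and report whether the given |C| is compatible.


V_q(n, t) = 6571, q^n = 16777216, Hamming bound = 2553, |C| = 1224 ≤ bound (satisfied).

Step 1: Compute V_q(n, t) = Σ_{j=0}^3 C(n, j) (q−1)^j.
  j = 0: C(12,0)·(3)^0 = 1·1 = 1.
  j = 1: C(12,1)·(3)^1 = 12·3 = 36.
  j = 2: C(12,2)·(3)^2 = 66·9 = 594.
  j = 3: C(12,3)·(3)^3 = 220·27 = 5940.
  V_q(n, t) = 1 + 36 + 594 + 5940 = 6571.
Step 2: q^n = 4^12 = 16777216.
Step 3: Hamming bound ⌊q^n / V_q(n,t)⌋ = ⌊16777216/6571⌋ = 2553.
Step 4: Compare |C| = 1224 to 2553: satisfied.
The claimed |C| lies below the Hamming bound.


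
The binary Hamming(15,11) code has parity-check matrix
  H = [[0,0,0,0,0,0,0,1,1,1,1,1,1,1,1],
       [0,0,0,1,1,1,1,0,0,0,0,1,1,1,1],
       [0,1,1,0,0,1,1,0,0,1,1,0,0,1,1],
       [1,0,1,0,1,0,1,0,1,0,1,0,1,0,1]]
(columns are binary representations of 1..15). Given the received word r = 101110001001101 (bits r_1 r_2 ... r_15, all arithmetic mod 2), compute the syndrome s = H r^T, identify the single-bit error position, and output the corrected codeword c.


s = (0, 1, 0, 0)^T, error position = 4, corrected codeword c = 101010001001101

Compute s = H r^T mod 2 one row at a time:
  s_1 = 0 + 1 + 0 + 0 + 1 + 1 + 0 + 1 = 4 ≡ 0 (mod 2).
  s_2 = 1 + 1 + 0 + 0 + 1 + 1 + 0 + 1 = 5 ≡ 1 (mod 2).
  s_3 = 0 + 1 + 0 + 0 + 0 + 0 + 0 + 1 = 2 ≡ 0 (mod 2).
  s_4 = 1 + 1 + 1 + 0 + 1 + 0 + 1 + 1 = 6 ≡ 0 (mod 2).
s = (0, 1, 0, 0)^T — this equals column 4 of H (binary 0100), so error is at position 4.
Correct: flip bit 4 of r = 101110001001101 to get c = 101010001001101.


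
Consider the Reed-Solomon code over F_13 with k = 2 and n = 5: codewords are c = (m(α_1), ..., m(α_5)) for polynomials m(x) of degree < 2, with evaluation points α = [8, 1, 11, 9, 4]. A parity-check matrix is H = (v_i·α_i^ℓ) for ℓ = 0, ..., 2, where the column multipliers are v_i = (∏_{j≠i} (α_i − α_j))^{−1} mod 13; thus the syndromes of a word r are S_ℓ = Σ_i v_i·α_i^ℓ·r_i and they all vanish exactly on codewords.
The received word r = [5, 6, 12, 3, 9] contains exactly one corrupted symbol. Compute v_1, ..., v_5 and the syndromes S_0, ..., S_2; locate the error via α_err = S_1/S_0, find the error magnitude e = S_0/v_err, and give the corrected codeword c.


S = (1, 4, 3), error at position 5, error magnitude e = 9, c = [5, 6, 12, 3, 0].

Step 1: column multipliers v_i = (∏_{j≠i}(α_i − α_j))^{−1} mod 13.
  i = 1 (α = 8): (8−1)(8−11)(8−9)(8−4) = 7·(−3)·(−1)·4 = 84 ≡ 6, so v_1 = 6^{−1} = 11 (mod 13).
  i = 2 (α = 1): (1−8)(1−11)(1−9)(1−4) = (−7)·(−10)·(−8)·(−3) = 1680 ≡ 3, so v_2 = 3^{−1} = 9 (mod 13).
  i = 3 (α = 11): (11−8)(11−1)(11−9)(11−4) = 3·10·2·7 = 420 ≡ 4, so v_3 = 4^{−1} = 10 (mod 13).
  i = 4 (α = 9): (9−8)(9−1)(9−11)(9−4) = 1·8·(−2)·5 = −80 ≡ 11, so v_4 = 11^{−1} = 6 (mod 13).
  i = 5 (α = 4): (4−8)(4−1)(4−11)(4−9) = (−4)·3·(−7)·(−5) = −420 ≡ 9, so v_5 = 9^{−1} = 3 (mod 13).
  v = [11, 9, 10, 6, 3].
Step 2: syndromes of r = [5, 6, 12, 3, 9] (all sums mod 13).
  S_0 = Σ v_i r_i = 11·5 + 9·6 + 10·12 + 6·3 + 3·9 = 274 ≡ 1.
  S_1 = Σ v_i α_i r_i = 11·8·5 + 9·1·6 + 10·11·12 + 6·9·3 + 3·4·9 = 2084 ≡ 4.
  α_i^2 mod 13 = [12, 1, 4, 3, 3].
  S_2 = Σ v_i α_i^2 r_i = 11·12·5 + 9·1·6 + 10·4·12 + 6·3·3 + 3·3·9 = 1329 ≡ 3.
  S = (1, 4, 3) ≠ 0, so r is not a codeword (an error is present).
Step 3: locate the error. For a single error e at position i, S_ℓ = v_i·e·α_i^ℓ, so α_err = S_1/S_0.
  S_0^{−1} = 1^{−1} = 1 (mod 13), so α_err = 4·1 = 4 ≡ 4 = α_5. Error position i = 5.
  Consistency check: S_2/S_1 = 3·10 = 30 ≡ 4 = α_err ✓ (single-error assumption holds).
Step 4: error magnitude e = S_0/v_5 = S_0·∏_{j≠5}(α_5 − α_j) = 1·9 = 9 ≡ 9 (mod 13).
Step 5: correct position 5: c_5 = r_5 − e = 9 − 9 ≡ 0 (mod 13). Hence c = [5, 6, 12, 3, 0].
  Check: interpolating c through the α_i gives m(x) = 8 + 11·x (degree < 2) with m(α_i) = c_i for every i, so c is indeed a codeword.


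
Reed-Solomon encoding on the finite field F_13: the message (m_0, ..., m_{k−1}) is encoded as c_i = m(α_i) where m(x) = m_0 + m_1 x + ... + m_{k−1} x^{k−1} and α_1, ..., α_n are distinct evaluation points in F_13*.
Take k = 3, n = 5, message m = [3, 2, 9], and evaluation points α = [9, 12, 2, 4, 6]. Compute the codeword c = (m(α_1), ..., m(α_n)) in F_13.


c = [9, 10, 4, 12, 1]

Message polynomial: m(x) = 3 + 2·x + 9·x^2 (mod 13).
For each evaluation point α_i, compute m(α_i) mod 13:
  α_1 = 9: Horner steps 9 → 5 → 9, so m(9) = 9.
  α_2 = 12: Horner steps 9 → 6 → 10, so m(12) = 10.
  α_3 = 2: Horner steps 9 → 7 → 4, so m(2) = 4.
  α_4 = 4: Horner steps 9 → 12 → 12, so m(4) = 12.
  α_5 = 6: Horner steps 9 → 4 → 1, so m(6) = 1.
Codeword c = [9, 10, 4, 12, 1] ∈ F_13^5.


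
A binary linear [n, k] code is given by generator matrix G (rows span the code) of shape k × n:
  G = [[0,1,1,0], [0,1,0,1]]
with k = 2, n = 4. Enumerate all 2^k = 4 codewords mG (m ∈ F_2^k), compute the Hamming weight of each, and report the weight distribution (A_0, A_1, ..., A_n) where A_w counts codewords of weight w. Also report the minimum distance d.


Weight distribution: A_0 = 1, A_2 = 3. Minimum distance d = 2.

Enumerate all 2^2 = 4 messages m ∈ F_2^2.
For each, compute codeword c = mG in F_2^4, then tally its weight.
  m = 00 → c = 0000, weight = 0.
  m = 10 → c = 0110, weight = 2.
  m = 01 → c = 0101, weight = 2.
  m = 11 → c = 0011, weight = 2.
Tally weights:
  weight 0: 1 codewords.
  weight 2: 3 codewords.
Minimum distance d = smallest w > 0 with A_w > 0 = 2.
Sanity: Σ A_w = 4 = 2^2 = 4 ✓.


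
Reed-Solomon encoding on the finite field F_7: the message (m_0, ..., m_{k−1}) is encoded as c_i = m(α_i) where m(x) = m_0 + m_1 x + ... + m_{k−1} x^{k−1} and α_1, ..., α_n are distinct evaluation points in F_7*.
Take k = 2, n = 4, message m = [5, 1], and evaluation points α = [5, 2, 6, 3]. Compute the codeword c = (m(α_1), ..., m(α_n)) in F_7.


c = [3, 0, 4, 1]

Message polynomial: m(x) = 5 + 1·x (mod 7).
For each evaluation point α_i, compute m(α_i) mod 7:
  α_1 = 5: Horner steps 1 → 3, so m(5) = 3.
  α_2 = 2: Horner steps 1 → 0, so m(2) = 0.
  α_3 = 6: Horner steps 1 → 4, so m(6) = 4.
  α_4 = 3: Horner steps 1 → 1, so m(3) = 1.
Codeword c = [3, 0, 4, 1] ∈ F_7^4.


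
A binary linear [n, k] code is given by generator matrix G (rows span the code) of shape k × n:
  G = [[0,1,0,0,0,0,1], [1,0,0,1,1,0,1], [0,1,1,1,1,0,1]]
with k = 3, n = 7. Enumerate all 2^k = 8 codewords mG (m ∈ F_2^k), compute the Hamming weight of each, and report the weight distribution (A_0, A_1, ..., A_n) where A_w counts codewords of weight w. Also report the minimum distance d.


Weight distribution: A_0 = 1, A_2 = 1, A_3 = 3, A_4 = 2, A_5 = 1. Minimum distance d = 2.

Enumerate all 2^3 = 8 messages m ∈ F_2^3.
For each, compute codeword c = mG in F_2^7, then tally its weight.
  m = 000 → c = 0000000, weight = 0.
  m = 100 → c = 0100001, weight = 2.
  m = 010 → c = 1001101, weight = 4.
  m = 110 → c = 1101100, weight = 4.
  m = 001 → c = 0111101, weight = 5.
  m = 101 → c = 0011100, weight = 3.
  m = 011 → c = 1110000, weight = 3.
  m = 111 → c = 1010001, weight = 3.
Tally weights:
  weight 0: 1 codewords.
  weight 2: 1 codewords.
  weight 3: 3 codewords.
  weight 4: 2 codewords.
  weight 5: 1 codewords.
Minimum distance d = smallest w > 0 with A_w > 0 = 2.
Sanity: Σ A_w = 8 = 2^3 = 8 ✓.


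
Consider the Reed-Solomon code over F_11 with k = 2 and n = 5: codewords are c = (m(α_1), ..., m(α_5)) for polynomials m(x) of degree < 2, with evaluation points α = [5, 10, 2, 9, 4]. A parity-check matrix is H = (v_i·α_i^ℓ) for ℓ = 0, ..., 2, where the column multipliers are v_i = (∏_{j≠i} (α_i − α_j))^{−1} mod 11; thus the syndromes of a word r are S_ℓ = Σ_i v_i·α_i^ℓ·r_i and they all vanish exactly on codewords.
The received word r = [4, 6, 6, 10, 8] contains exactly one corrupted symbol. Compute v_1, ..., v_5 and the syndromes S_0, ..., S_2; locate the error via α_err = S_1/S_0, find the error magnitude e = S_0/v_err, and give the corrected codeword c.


S = (2, 4, 8), error at position 3, error magnitude e = 1, c = [4, 6, 5, 10, 8].

Step 1: column multipliers v_i = (∏_{j≠i}(α_i − α_j))^{−1} mod 11.
  i = 1 (α = 5): (5−10)(5−2)(5−9)(5−4) = (−5)·3·(−4)·1 = 60 ≡ 5, so v_1 = 5^{−1} = 9 (mod 11).
  i = 2 (α = 10): (10−5)(10−2)(10−9)(10−4) = 5·8·1·6 = 240 ≡ 9, so v_2 = 9^{−1} = 5 (mod 11).
  i = 3 (α = 2): (2−5)(2−10)(2−9)(2−4) = (−3)·(−8)·(−7)·(−2) = 336 ≡ 6, so v_3 = 6^{−1} = 2 (mod 11).
  i = 4 (α = 9): (9−5)(9−10)(9−2)(9−4) = 4·(−1)·7·5 = −140 ≡ 3, so v_4 = 3^{−1} = 4 (mod 11).
  i = 5 (α = 4): (4−5)(4−10)(4−2)(4−9) = (−1)·(−6)·2·(−5) = −60 ≡ 6, so v_5 = 6^{−1} = 2 (mod 11).
  v = [9, 5, 2, 4, 2].
Step 2: syndromes of r = [4, 6, 6, 10, 8] (all sums mod 11).
  S_0 = Σ v_i r_i = 9·4 + 5·6 + 2·6 + 4·10 + 2·8 = 134 ≡ 2.
  S_1 = Σ v_i α_i r_i = 9·5·4 + 5·10·6 + 2·2·6 + 4·9·10 + 2·4·8 = 928 ≡ 4.
  α_i^2 mod 11 = [3, 1, 4, 4, 5].
  S_2 = Σ v_i α_i^2 r_i = 9·3·4 + 5·1·6 + 2·4·6 + 4·4·10 + 2·5·8 = 426 ≡ 8.
  S = (2, 4, 8) ≠ 0, so r is not a codeword (an error is present).
Step 3: locate the error. For a single error e at position i, S_ℓ = v_i·e·α_i^ℓ, so α_err = S_1/S_0.
  S_0^{−1} = 2^{−1} = 6 (mod 11), so α_err = 4·6 = 24 ≡ 2 = α_3. Error position i = 3.
  Consistency check: S_2/S_1 = 8·3 = 24 ≡ 2 = α_err ✓ (single-error assumption holds).
Step 4: error magnitude e = S_0/v_3 = S_0·∏_{j≠3}(α_3 − α_j) = 2·6 = 12 ≡ 1 (mod 11).
Step 5: correct position 3: c_3 = r_3 − e = 6 − 1 ≡ 5 (mod 11). Hence c = [4, 6, 5, 10, 8].
  Check: interpolating c through the α_i gives m(x) = 2 + 7·x (degree < 2) with m(α_i) = c_i for every i, so c is indeed a codeword.


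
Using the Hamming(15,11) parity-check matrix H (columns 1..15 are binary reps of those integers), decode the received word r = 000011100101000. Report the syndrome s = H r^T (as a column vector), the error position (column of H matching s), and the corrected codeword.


s = (0, 0, 1, 0)^T, error position = 2, corrected codeword c = 010011100101000

Compute s = H r^T mod 2 one row at a time:
  s_1 = 0 + 0 + 1 + 0 + 1 + 0 + 0 + 0 = 2 ≡ 0 (mod 2).
  s_2 = 0 + 1 + 1 + 1 + 1 + 0 + 0 + 0 = 4 ≡ 0 (mod 2).
  s_3 = 0 + 0 + 1 + 1 + 1 + 0 + 0 + 0 = 3 ≡ 1 (mod 2).
  s_4 = 0 + 0 + 1 + 1 + 0 + 0 + 0 + 0 = 2 ≡ 0 (mod 2).
s = (0, 0, 1, 0)^T — this equals column 2 of H (binary 0010), so error is at position 2.
Correct: flip bit 2 of r = 000011100101000 to get c = 010011100101000.


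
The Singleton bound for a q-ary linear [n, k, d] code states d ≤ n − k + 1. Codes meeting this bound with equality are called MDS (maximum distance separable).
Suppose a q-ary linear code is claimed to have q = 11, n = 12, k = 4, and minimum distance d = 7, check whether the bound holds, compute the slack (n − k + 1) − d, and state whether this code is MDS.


Singleton RHS = n − k + 1 = 9, slack = 2, bound satisfied, not MDS.

Singleton bound: d ≤ n − k + 1.
Here n = 12, k = 4, so n − k + 1 = 9.
Given d = 7, check d ≤ 9: YES.
Slack = (n − k + 1) − d = 2.
The code is NOT MDS (slack = 2 > 0).
Description: the claimed parameters are [12, 4, 7]_11; such a code would be non-MDS.


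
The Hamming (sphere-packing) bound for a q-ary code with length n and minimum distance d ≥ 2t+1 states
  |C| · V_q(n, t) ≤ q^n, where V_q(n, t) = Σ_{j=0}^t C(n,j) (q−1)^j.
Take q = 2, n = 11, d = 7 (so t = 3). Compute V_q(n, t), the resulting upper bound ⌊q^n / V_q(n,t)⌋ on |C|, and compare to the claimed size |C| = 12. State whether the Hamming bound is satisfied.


V_q(n, t) = 232, q^n = 2048, Hamming bound = 8, |C| = 12 > bound (violated).

Step 1: Compute V_q(n, t) = Σ_{j=0}^3 C(n, j) (q−1)^j.
  j = 0: C(11,0)·(1)^0 = 1·1 = 1.
  j = 1: C(11,1)·(1)^1 = 11·1 = 11.
  j = 2: C(11,2)·(1)^2 = 55·1 = 55.
  j = 3: C(11,3)·(1)^3 = 165·1 = 165.
  V_q(n, t) = 1 + 11 + 55 + 165 = 232.
Step 2: q^n = 2^11 = 2048.
Step 3: Hamming bound ⌊q^n / V_q(n,t)⌋ = ⌊2048/232⌋ = 8.
Step 4: Compare |C| = 12 to 8: violated.
The claimed |C| lies above the Hamming bound, so no 2-ary code of length 11 with d ≥ 7 can have 12 codewords.


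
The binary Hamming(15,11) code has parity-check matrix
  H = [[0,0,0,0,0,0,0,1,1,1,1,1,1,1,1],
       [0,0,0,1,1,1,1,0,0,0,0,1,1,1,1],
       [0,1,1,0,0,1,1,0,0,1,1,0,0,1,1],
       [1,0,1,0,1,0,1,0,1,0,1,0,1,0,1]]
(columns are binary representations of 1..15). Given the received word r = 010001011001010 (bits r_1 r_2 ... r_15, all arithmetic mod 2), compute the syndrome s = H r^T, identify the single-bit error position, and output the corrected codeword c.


s = (0, 1, 1, 1)^T, error position = 7, corrected codeword c = 010001111001010

Compute s = H r^T mod 2 one row at a time:
  s_1 = 1 + 1 + 0 + 0 + 1 + 0 + 1 + 0 = 4 ≡ 0 (mod 2).
  s_2 = 0 + 0 + 1 + 0 + 1 + 0 + 1 + 0 = 3 ≡ 1 (mod 2).
  s_3 = 1 + 0 + 1 + 0 + 0 + 0 + 1 + 0 = 3 ≡ 1 (mod 2).
  s_4 = 0 + 0 + 0 + 0 + 1 + 0 + 0 + 0 = 1 ≡ 1 (mod 2).
s = (0, 1, 1, 1)^T — this equals column 7 of H (binary 0111), so error is at position 7.
Correct: flip bit 7 of r = 010001011001010 to get c = 010001111001010.


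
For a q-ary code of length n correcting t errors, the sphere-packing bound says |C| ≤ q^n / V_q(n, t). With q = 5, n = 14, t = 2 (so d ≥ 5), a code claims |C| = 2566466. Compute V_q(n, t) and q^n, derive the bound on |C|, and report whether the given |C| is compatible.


V_q(n, t) = 1513, q^n = 6103515625, Hamming bound = 4034048, |C| = 2566466 ≤ bound (satisfied).

Step 1: Compute V_q(n, t) = Σ_{j=0}^2 C(n, j) (q−1)^j.
  j = 0: C(14,0)·(4)^0 = 1·1 = 1.
  j = 1: C(14,1)·(4)^1 = 14·4 = 56.
  j = 2: C(14,2)·(4)^2 = 91·16 = 1456.
  V_q(n, t) = 1 + 56 + 1456 = 1513.
Step 2: q^n = 5^14 = 6103515625.
Step 3: Hamming bound ⌊q^n / V_q(n,t)⌋ = ⌊6103515625/1513⌋ = 4034048.
Step 4: Compare |C| = 2566466 to 4034048: satisfied.
The claimed |C| lies below the Hamming bound.


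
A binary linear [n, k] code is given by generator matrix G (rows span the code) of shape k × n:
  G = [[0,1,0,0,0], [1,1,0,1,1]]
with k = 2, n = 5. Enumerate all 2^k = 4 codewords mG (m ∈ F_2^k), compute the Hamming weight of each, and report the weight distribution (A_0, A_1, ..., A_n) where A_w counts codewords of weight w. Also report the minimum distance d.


Weight distribution: A_0 = 1, A_1 = 1, A_3 = 1, A_4 = 1. Minimum distance d = 1.

Enumerate all 2^2 = 4 messages m ∈ F_2^2.
For each, compute codeword c = mG in F_2^5, then tally its weight.
  m = 00 → c = 00000, weight = 0.
  m = 10 → c = 01000, weight = 1.
  m = 01 → c = 11011, weight = 4.
  m = 11 → c = 10011, weight = 3.
Tally weights:
  weight 0: 1 codewords.
  weight 1: 1 codewords.
  weight 3: 1 codewords.
  weight 4: 1 codewords.
Minimum distance d = smallest w > 0 with A_w > 0 = 1.
Sanity: Σ A_w = 4 = 2^2 = 4 ✓.


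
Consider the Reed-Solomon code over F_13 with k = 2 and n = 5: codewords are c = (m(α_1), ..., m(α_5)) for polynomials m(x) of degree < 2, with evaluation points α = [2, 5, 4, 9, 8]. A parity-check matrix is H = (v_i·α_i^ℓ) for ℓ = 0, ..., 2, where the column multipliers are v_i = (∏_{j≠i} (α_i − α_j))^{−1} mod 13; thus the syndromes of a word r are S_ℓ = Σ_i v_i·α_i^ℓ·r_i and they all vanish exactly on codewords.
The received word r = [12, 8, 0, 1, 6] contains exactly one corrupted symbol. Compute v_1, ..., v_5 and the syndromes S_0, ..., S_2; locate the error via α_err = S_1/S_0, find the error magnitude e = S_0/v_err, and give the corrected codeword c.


S = (3, 6, 12), error at position 1, error magnitude e = 2, c = [10, 8, 0, 1, 6].

Step 1: column multipliers v_i = (∏_{j≠i}(α_i − α_j))^{−1} mod 13.
  i = 1 (α = 2): (2−5)(2−4)(2−9)(2−8) = (−3)·(−2)·(−7)·(−6) = 252 ≡ 5, so v_1 = 5^{−1} = 8 (mod 13).
  i = 2 (α = 5): (5−2)(5−4)(5−9)(5−8) = 3·1·(−4)·(−3) = 36 ≡ 10, so v_2 = 10^{−1} = 4 (mod 13).
  i = 3 (α = 4): (4−2)(4−5)(4−9)(4−8) = 2·(−1)·(−5)·(−4) = −40 ≡ 12, so v_3 = 12^{−1} = 12 (mod 13).
  i = 4 (α = 9): (9−2)(9−5)(9−4)(9−8) = 7·4·5·1 = 140 ≡ 10, so v_4 = 10^{−1} = 4 (mod 13).
  i = 5 (α = 8): (8−2)(8−5)(8−4)(8−9) = 6·3·4·(−1) = −72 ≡ 6, so v_5 = 6^{−1} = 11 (mod 13).
  v = [8, 4, 12, 4, 11].
Step 2: syndromes of r = [12, 8, 0, 1, 6] (all sums mod 13).
  S_0 = Σ v_i r_i = 8·12 + 4·8 + 12·0 + 4·1 + 11·6 = 198 ≡ 3.
  S_1 = Σ v_i α_i r_i = 8·2·12 + 4·5·8 + 12·4·0 + 4·9·1 + 11·8·6 = 916 ≡ 6.
  α_i^2 mod 13 = [4, 12, 3, 3, 12].
  S_2 = Σ v_i α_i^2 r_i = 8·4·12 + 4·12·8 + 12·3·0 + 4·3·1 + 11·12·6 = 1572 ≡ 12.
  S = (3, 6, 12) ≠ 0, so r is not a codeword (an error is present).
Step 3: locate the error. For a single error e at position i, S_ℓ = v_i·e·α_i^ℓ, so α_err = S_1/S_0.
  S_0^{−1} = 3^{−1} = 9 (mod 13), so α_err = 6·9 = 54 ≡ 2 = α_1. Error position i = 1.
  Consistency check: S_2/S_1 = 12·11 = 132 ≡ 2 = α_err ✓ (single-error assumption holds).
Step 4: error magnitude e = S_0/v_1 = S_0·∏_{j≠1}(α_1 − α_j) = 3·5 = 15 ≡ 2 (mod 13).
Step 5: correct position 1: c_1 = r_1 − e = 12 − 2 ≡ 10 (mod 13). Hence c = [10, 8, 0, 1, 6].
  Check: interpolating c through the α_i gives m(x) = 7 + 8·x (degree < 2) with m(α_i) = c_i for every i, so c is indeed a codeword.


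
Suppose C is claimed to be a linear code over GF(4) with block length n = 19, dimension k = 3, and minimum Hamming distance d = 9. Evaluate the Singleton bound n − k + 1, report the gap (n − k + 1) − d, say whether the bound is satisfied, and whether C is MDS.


Singleton RHS = n − k + 1 = 17, slack = 8, bound satisfied, not MDS.

Singleton bound: d ≤ n − k + 1.
Here n = 19, k = 3, so n − k + 1 = 17.
Given d = 9, check d ≤ 17: YES.
Slack = (n − k + 1) − d = 8.
The code is NOT MDS (slack = 8 > 0).
Description: the claimed parameters are [19, 3, 9]_4; such a code would be non-MDS.


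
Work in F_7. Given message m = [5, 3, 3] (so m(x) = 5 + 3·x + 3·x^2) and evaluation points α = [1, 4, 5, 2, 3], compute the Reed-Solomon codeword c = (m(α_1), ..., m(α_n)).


c = [4, 2, 4, 2, 6]

Message polynomial: m(x) = 5 + 3·x + 3·x^2 (mod 7).
For each evaluation point α_i, compute m(α_i) mod 7:
  α_1 = 1: Horner steps 3 → 6 → 4, so m(1) = 4.
  α_2 = 4: Horner steps 3 → 1 → 2, so m(4) = 2.
  α_3 = 5: Horner steps 3 → 4 → 4, so m(5) = 4.
  α_4 = 2: Horner steps 3 → 2 → 2, so m(2) = 2.
  α_5 = 3: Horner steps 3 → 5 → 6, so m(3) = 6.
Codeword c = [4, 2, 4, 2, 6] ∈ F_7^5.


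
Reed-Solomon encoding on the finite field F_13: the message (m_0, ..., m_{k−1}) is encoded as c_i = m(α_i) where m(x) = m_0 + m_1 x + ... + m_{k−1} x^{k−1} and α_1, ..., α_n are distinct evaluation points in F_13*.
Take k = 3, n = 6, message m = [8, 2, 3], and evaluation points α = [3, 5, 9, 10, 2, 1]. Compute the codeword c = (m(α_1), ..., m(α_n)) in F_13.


c = [2, 2, 9, 3, 11, 0]

Message polynomial: m(x) = 8 + 2·x + 3·x^2 (mod 13).
For each evaluation point α_i, compute m(α_i) mod 13:
  α_1 = 3: Horner steps 3 → 11 → 2, so m(3) = 2.
  α_2 = 5: Horner steps 3 → 4 → 2, so m(5) = 2.
  α_3 = 9: Horner steps 3 → 3 → 9, so m(9) = 9.
  α_4 = 10: Horner steps 3 → 6 → 3, so m(10) = 3.
  α_5 = 2: Horner steps 3 → 8 → 11, so m(2) = 11.
  α_6 = 1: Horner steps 3 → 5 → 0, so m(1) = 0.
Codeword c = [2, 2, 9, 3, 11, 0] ∈ F_13^6.


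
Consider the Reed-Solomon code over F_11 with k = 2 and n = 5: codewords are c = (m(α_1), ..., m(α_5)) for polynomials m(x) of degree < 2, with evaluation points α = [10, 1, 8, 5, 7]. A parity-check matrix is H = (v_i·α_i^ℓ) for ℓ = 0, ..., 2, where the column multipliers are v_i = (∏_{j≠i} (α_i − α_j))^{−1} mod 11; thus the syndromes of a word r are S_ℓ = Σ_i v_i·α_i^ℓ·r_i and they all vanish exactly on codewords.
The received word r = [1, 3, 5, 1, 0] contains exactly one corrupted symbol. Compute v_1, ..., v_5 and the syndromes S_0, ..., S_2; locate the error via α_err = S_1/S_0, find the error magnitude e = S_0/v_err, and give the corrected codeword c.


S = (5, 6, 5), error at position 1, error magnitude e = 8, c = [4, 3, 5, 1, 0].

Step 1: column multipliers v_i = (∏_{j≠i}(α_i − α_j))^{−1} mod 11.
  i = 1 (α = 10): (10−1)(10−8)(10−5)(10−7) = 9·2·5·3 = 270 ≡ 6, so v_1 = 6^{−1} = 2 (mod 11).
  i = 2 (α = 1): (1−10)(1−8)(1−5)(1−7) = (−9)·(−7)·(−4)·(−6) = 1512 ≡ 5, so v_2 = 5^{−1} = 9 (mod 11).
  i = 3 (α = 8): (8−10)(8−1)(8−5)(8−7) = (−2)·7·3·1 = −42 ≡ 2, so v_3 = 2^{−1} = 6 (mod 11).
  i = 4 (α = 5): (5−10)(5−1)(5−8)(5−7) = (−5)·4·(−3)·(−2) = −120 ≡ 1, so v_4 = 1^{−1} = 1 (mod 11).
  i = 5 (α = 7): (7−10)(7−1)(7−8)(7−5) = (−3)·6·(−1)·2 = 36 ≡ 3, so v_5 = 3^{−1} = 4 (mod 11).
  v = [2, 9, 6, 1, 4].
Step 2: syndromes of r = [1, 3, 5, 1, 0] (all sums mod 11).
  S_0 = Σ v_i r_i = 2·1 + 9·3 + 6·5 + 1·1 + 4·0 = 60 ≡ 5.
  S_1 = Σ v_i α_i r_i = 2·10·1 + 9·1·3 + 6·8·5 + 1·5·1 + 4·7·0 = 292 ≡ 6.
  α_i^2 mod 11 = [1, 1, 9, 3, 5].
  S_2 = Σ v_i α_i^2 r_i = 2·1·1 + 9·1·3 + 6·9·5 + 1·3·1 + 4·5·0 = 302 ≡ 5.
  S = (5, 6, 5) ≠ 0, so r is not a codeword (an error is present).
Step 3: locate the error. For a single error e at position i, S_ℓ = v_i·e·α_i^ℓ, so α_err = S_1/S_0.
  S_0^{−1} = 5^{−1} = 9 (mod 11), so α_err = 6·9 = 54 ≡ 10 = α_1. Error position i = 1.
  Consistency check: S_2/S_1 = 5·2 = 10 ≡ 10 = α_err ✓ (single-error assumption holds).
Step 4: error magnitude e = S_0/v_1 = S_0·∏_{j≠1}(α_1 − α_j) = 5·6 = 30 ≡ 8 (mod 11).
Step 5: correct position 1: c_1 = r_1 − e = 1 − 8 ≡ 4 (mod 11). Hence c = [4, 3, 5, 1, 0].
  Check: interpolating c through the α_i gives m(x) = 9 + 5·x (degree < 2) with m(α_i) = c_i for every i, so c is indeed a codeword.


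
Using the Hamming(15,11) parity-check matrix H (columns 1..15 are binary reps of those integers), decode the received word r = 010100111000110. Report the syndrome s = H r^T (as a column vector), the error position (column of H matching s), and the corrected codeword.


s = (0, 0, 1, 1)^T, error position = 3, corrected codeword c = 011100111000110

Compute s = H r^T mod 2 one row at a time:
  s_1 = 1 + 1 + 0 + 0 + 0 + 1 + 1 + 0 = 4 ≡ 0 (mod 2).
  s_2 = 1 + 0 + 0 + 1 + 0 + 1 + 1 + 0 = 4 ≡ 0 (mod 2).
  s_3 = 1 + 0 + 0 + 1 + 0 + 0 + 1 + 0 = 3 ≡ 1 (mod 2).
  s_4 = 0 + 0 + 0 + 1 + 1 + 0 + 1 + 0 = 3 ≡ 1 (mod 2).
s = (0, 0, 1, 1)^T — this equals column 3 of H (binary 0011), so error is at position 3.
Correct: flip bit 3 of r = 010100111000110 to get c = 011100111000110.


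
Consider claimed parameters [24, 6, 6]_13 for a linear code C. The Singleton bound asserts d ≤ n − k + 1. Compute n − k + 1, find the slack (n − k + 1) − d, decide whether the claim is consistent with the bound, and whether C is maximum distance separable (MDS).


Singleton RHS = n − k + 1 = 19, slack = 13, bound satisfied, not MDS.

Singleton bound: d ≤ n − k + 1.
Here n = 24, k = 6, so n − k + 1 = 19.
Given d = 6, check d ≤ 19: YES.
Slack = (n − k + 1) − d = 13.
The code is NOT MDS (slack = 13 > 0).
Description: the claimed parameters are [24, 6, 6]_13; such a code would be non-MDS.


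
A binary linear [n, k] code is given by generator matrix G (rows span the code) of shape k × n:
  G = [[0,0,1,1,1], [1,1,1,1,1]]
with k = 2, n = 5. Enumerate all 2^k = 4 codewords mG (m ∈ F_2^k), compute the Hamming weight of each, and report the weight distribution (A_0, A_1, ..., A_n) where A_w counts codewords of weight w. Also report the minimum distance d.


Weight distribution: A_0 = 1, A_2 = 1, A_3 = 1, A_5 = 1. Minimum distance d = 2.

Enumerate all 2^2 = 4 messages m ∈ F_2^2.
For each, compute codeword c = mG in F_2^5, then tally its weight.
  m = 00 → c = 00000, weight = 0.
  m = 10 → c = 00111, weight = 3.
  m = 01 → c = 11111, weight = 5.
  m = 11 → c = 11000, weight = 2.
Tally weights:
  weight 0: 1 codewords.
  weight 2: 1 codewords.
  weight 3: 1 codewords.
  weight 5: 1 codewords.
Minimum distance d = smallest w > 0 with A_w > 0 = 2.
Sanity: Σ A_w = 4 = 2^2 = 4 ✓.


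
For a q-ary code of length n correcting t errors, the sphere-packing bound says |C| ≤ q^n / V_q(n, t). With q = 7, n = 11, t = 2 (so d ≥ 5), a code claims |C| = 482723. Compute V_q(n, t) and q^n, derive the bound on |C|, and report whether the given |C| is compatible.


V_q(n, t) = 2047, q^n = 1977326743, Hamming bound = 965963, |C| = 482723 ≤ bound (satisfied).

Step 1: Compute V_q(n, t) = Σ_{j=0}^2 C(n, j) (q−1)^j.
  j = 0: C(11,0)·(6)^0 = 1·1 = 1.
  j = 1: C(11,1)·(6)^1 = 11·6 = 66.
  j = 2: C(11,2)·(6)^2 = 55·36 = 1980.
  V_q(n, t) = 1 + 66 + 1980 = 2047.
Step 2: q^n = 7^11 = 1977326743.
Step 3: Hamming bound ⌊q^n / V_q(n,t)⌋ = ⌊1977326743/2047⌋ = 965963.
Step 4: Compare |C| = 482723 to 965963: satisfied.
The claimed |C| lies below the Hamming bound.


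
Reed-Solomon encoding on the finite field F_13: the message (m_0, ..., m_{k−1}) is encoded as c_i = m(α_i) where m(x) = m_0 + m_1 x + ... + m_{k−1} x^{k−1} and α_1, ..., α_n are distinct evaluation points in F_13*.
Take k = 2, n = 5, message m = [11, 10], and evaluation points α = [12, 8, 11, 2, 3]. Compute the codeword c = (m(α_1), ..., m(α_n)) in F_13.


c = [1, 0, 4, 5, 2]

Message polynomial: m(x) = 11 + 10·x (mod 13).
For each evaluation point α_i, compute m(α_i) mod 13:
  α_1 = 12: Horner steps 10 → 1, so m(12) = 1.
  α_2 = 8: Horner steps 10 → 0, so m(8) = 0.
  α_3 = 11: Horner steps 10 → 4, so m(11) = 4.
  α_4 = 2: Horner steps 10 → 5, so m(2) = 5.
  α_5 = 3: Horner steps 10 → 2, so m(3) = 2.
Codeword c = [1, 0, 4, 5, 2] ∈ F_13^5.


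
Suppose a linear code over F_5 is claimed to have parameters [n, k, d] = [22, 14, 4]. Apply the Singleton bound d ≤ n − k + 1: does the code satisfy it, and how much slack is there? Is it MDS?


Singleton RHS = n − k + 1 = 9, slack = 5, bound satisfied, not MDS.

Singleton bound: d ≤ n − k + 1.
Here n = 22, k = 14, so n − k + 1 = 9.
Given d = 4, check d ≤ 9: YES.
Slack = (n − k + 1) − d = 5.
The code is NOT MDS (slack = 5 > 0).
Description: the claimed parameters are [22, 14, 4]_5; such a code would be non-MDS.


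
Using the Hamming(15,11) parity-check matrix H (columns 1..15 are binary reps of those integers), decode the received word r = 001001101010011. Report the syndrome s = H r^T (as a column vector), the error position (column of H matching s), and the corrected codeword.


s = (0, 0, 0, 1)^T, error position = 1, corrected codeword c = 101001101010011

Compute s = H r^T mod 2 one row at a time:
  s_1 = 0 + 1 + 0 + 1 + 0 + 0 + 1 + 1 = 4 ≡ 0 (mod 2).
  s_2 = 0 + 0 + 1 + 1 + 0 + 0 + 1 + 1 = 4 ≡ 0 (mod 2).
  s_3 = 0 + 1 + 1 + 1 + 0 + 1 + 1 + 1 = 6 ≡ 0 (mod 2).
  s_4 = 0 + 1 + 0 + 1 + 1 + 1 + 0 + 1 = 5 ≡ 1 (mod 2).
s = (0, 0, 0, 1)^T — this equals column 1 of H (binary 0001), so error is at position 1.
Correct: flip bit 1 of r = 001001101010011 to get c = 101001101010011.


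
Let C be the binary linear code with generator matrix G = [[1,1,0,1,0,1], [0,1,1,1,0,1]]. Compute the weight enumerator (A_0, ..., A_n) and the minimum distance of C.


Weight distribution: A_0 = 1, A_2 = 1, A_4 = 2. Minimum distance d = 2.

Enumerate all 2^2 = 4 messages m ∈ F_2^2.
For each, compute codeword c = mG in F_2^6, then tally its weight.
  m = 00 → c = 000000, weight = 0.
  m = 10 → c = 110101, weight = 4.
  m = 01 → c = 011101, weight = 4.
  m = 11 → c = 101000, weight = 2.
Tally weights:
  weight 0: 1 codewords.
  weight 2: 1 codewords.
  weight 4: 2 codewords.
Minimum distance d = smallest w > 0 with A_w > 0 = 2.
Sanity: Σ A_w = 4 = 2^2 = 4 ✓.


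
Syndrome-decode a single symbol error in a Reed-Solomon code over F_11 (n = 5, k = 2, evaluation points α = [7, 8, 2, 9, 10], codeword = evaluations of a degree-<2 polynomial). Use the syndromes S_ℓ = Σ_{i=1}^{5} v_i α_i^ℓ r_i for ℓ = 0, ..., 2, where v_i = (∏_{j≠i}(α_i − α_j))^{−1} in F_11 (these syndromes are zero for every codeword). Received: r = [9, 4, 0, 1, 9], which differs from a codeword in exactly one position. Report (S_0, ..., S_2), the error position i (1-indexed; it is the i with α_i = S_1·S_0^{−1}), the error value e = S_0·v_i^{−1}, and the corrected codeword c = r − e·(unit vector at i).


S = (8, 1, 7), error at position 1, error magnitude e = 2, c = [7, 4, 0, 1, 9].

Step 1: column multipliers v_i = (∏_{j≠i}(α_i − α_j))^{−1} mod 11.
  i = 1 (α = 7): (7−8)(7−2)(7−9)(7−10) = (−1)·5·(−2)·(−3) = −30 ≡ 3, so v_1 = 3^{−1} = 4 (mod 11).
  i = 2 (α = 8): (8−7)(8−2)(8−9)(8−10) = 1·6·(−1)·(−2) = 12 ≡ 1, so v_2 = 1^{−1} = 1 (mod 11).
  i = 3 (α = 2): (2−7)(2−8)(2−9)(2−10) = (−5)·(−6)·(−7)·(−8) = 1680 ≡ 8, so v_3 = 8^{−1} = 7 (mod 11).
  i = 4 (α = 9): (9−7)(9−8)(9−2)(9−10) = 2·1·7·(−1) = −14 ≡ 8, so v_4 = 8^{−1} = 7 (mod 11).
  i = 5 (α = 10): (10−7)(10−8)(10−2)(10−9) = 3·2·8·1 = 48 ≡ 4, so v_5 = 4^{−1} = 3 (mod 11).
  v = [4, 1, 7, 7, 3].
Step 2: syndromes of r = [9, 4, 0, 1, 9] (all sums mod 11).
  S_0 = Σ v_i r_i = 4·9 + 1·4 + 7·0 + 7·1 + 3·9 = 74 ≡ 8.
  S_1 = Σ v_i α_i r_i = 4·7·9 + 1·8·4 + 7·2·0 + 7·9·1 + 3·10·9 = 617 ≡ 1.
  α_i^2 mod 11 = [5, 9, 4, 4, 1].
  S_2 = Σ v_i α_i^2 r_i = 4·5·9 + 1·9·4 + 7·4·0 + 7·4·1 + 3·1·9 = 271 ≡ 7.
  S = (8, 1, 7) ≠ 0, so r is not a codeword (an error is present).
Step 3: locate the error. For a single error e at position i, S_ℓ = v_i·e·α_i^ℓ, so α_err = S_1/S_0.
  S_0^{−1} = 8^{−1} = 7 (mod 11), so α_err = 1·7 = 7 ≡ 7 = α_1. Error position i = 1.
  Consistency check: S_2/S_1 = 7·1 = 7 ≡ 7 = α_err ✓ (single-error assumption holds).
Step 4: error magnitude e = S_0/v_1 = S_0·∏_{j≠1}(α_1 − α_j) = 8·3 = 24 ≡ 2 (mod 11).
Step 5: correct position 1: c_1 = r_1 − e = 9 − 2 ≡ 7 (mod 11). Hence c = [7, 4, 0, 1, 9].
  Check: interpolating c through the α_i gives m(x) = 6 + 8·x (degree < 2) with m(α_i) = c_i for every i, so c is indeed a codeword.


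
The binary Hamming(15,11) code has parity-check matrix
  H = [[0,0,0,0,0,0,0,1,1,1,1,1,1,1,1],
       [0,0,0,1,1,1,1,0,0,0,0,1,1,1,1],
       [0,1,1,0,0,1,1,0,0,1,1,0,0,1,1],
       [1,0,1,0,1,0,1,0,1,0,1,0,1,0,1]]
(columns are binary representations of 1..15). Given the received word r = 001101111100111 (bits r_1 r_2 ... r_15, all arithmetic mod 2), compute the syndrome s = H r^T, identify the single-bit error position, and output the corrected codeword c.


s = (0, 0, 0, 1)^T, error position = 1, corrected codeword c = 101101111100111

Compute s = H r^T mod 2 one row at a time:
  s_1 = 1 + 1 + 1 + 0 + 0 + 1 + 1 + 1 = 6 ≡ 0 (mod 2).
  s_2 = 1 + 0 + 1 + 1 + 0 + 1 + 1 + 1 = 6 ≡ 0 (mod 2).
  s_3 = 0 + 1 + 1 + 1 + 1 + 0 + 1 + 1 = 6 ≡ 0 (mod 2).
  s_4 = 0 + 1 + 0 + 1 + 1 + 0 + 1 + 1 = 5 ≡ 1 (mod 2).
s = (0, 0, 0, 1)^T — this equals column 1 of H (binary 0001), so error is at position 1.
Correct: flip bit 1 of r = 001101111100111 to get c = 101101111100111.


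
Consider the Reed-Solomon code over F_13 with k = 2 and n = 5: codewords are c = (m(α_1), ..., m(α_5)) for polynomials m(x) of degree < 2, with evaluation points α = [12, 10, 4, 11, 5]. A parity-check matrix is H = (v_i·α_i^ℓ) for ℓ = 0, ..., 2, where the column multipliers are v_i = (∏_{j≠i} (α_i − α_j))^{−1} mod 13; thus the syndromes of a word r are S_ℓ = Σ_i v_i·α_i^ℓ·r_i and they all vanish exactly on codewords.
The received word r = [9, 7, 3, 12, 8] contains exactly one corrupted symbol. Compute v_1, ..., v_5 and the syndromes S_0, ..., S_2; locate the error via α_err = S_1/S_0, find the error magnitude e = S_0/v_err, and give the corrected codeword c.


S = (12, 1, 12), error at position 1, error magnitude e = 5, c = [4, 7, 3, 12, 8].

Step 1: column multipliers v_i = (∏_{j≠i}(α_i − α_j))^{−1} mod 13.
  i = 1 (α = 12): (12−10)(12−4)(12−11)(12−5) = 2·8·1·7 = 112 ≡ 8, so v_1 = 8^{−1} = 5 (mod 13).
  i = 2 (α = 10): (10−12)(10−4)(10−11)(10−5) = (−2)·6·(−1)·5 = 60 ≡ 8, so v_2 = 8^{−1} = 5 (mod 13).
  i = 3 (α = 4): (4−12)(4−10)(4−11)(4−5) = (−8)·(−6)·(−7)·(−1) = 336 ≡ 11, so v_3 = 11^{−1} = 6 (mod 13).
  i = 4 (α = 11): (11−12)(11−10)(11−4)(11−5) = (−1)·1·7·6 = −42 ≡ 10, so v_4 = 10^{−1} = 4 (mod 13).
  i = 5 (α = 5): (5−12)(5−10)(5−4)(5−11) = (−7)·(−5)·1·(−6) = −210 ≡ 11, so v_5 = 11^{−1} = 6 (mod 13).
  v = [5, 5, 6, 4, 6].
Step 2: syndromes of r = [9, 7, 3, 12, 8] (all sums mod 13).
  S_0 = Σ v_i r_i = 5·9 + 5·7 + 6·3 + 4·12 + 6·8 = 194 ≡ 12.
  S_1 = Σ v_i α_i r_i = 5·12·9 + 5·10·7 + 6·4·3 + 4·11·12 + 6·5·8 = 1730 ≡ 1.
  α_i^2 mod 13 = [1, 9, 3, 4, 12].
  S_2 = Σ v_i α_i^2 r_i = 5·1·9 + 5·9·7 + 6·3·3 + 4·4·12 + 6·12·8 = 1182 ≡ 12.
  S = (12, 1, 12) ≠ 0, so r is not a codeword (an error is present).
Step 3: locate the error. For a single error e at position i, S_ℓ = v_i·e·α_i^ℓ, so α_err = S_1/S_0.
  S_0^{−1} = 12^{−1} = 12 (mod 13), so α_err = 1·12 = 12 ≡ 12 = α_1. Error position i = 1.
  Consistency check: S_2/S_1 = 12·1 = 12 ≡ 12 = α_err ✓ (single-error assumption holds).
Step 4: error magnitude e = S_0/v_1 = S_0·∏_{j≠1}(α_1 − α_j) = 12·8 = 96 ≡ 5 (mod 13).
Step 5: correct position 1: c_1 = r_1 − e = 9 − 5 ≡ 4 (mod 13). Hence c = [4, 7, 3, 12, 8].
  Check: interpolating c through the α_i gives m(x) = 9 + 5·x (degree < 2) with m(α_i) = c_i for every i, so c is indeed a codeword.


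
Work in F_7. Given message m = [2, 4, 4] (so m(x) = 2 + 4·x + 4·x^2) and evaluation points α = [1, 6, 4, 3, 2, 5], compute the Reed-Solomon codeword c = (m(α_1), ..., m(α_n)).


c = [3, 2, 5, 1, 5, 3]

Message polynomial: m(x) = 2 + 4·x + 4·x^2 (mod 7).
For each evaluation point α_i, compute m(α_i) mod 7:
  α_1 = 1: Horner steps 4 → 1 → 3, so m(1) = 3.
  α_2 = 6: Horner steps 4 → 0 → 2, so m(6) = 2.
  α_3 = 4: Horner steps 4 → 6 → 5, so m(4) = 5.
  α_4 = 3: Horner steps 4 → 2 → 1, so m(3) = 1.
  α_5 = 2: Horner steps 4 → 5 → 5, so m(2) = 5.
  α_6 = 5: Horner steps 4 → 3 → 3, so m(5) = 3.
Codeword c = [3, 2, 5, 1, 5, 3] ∈ F_7^6.


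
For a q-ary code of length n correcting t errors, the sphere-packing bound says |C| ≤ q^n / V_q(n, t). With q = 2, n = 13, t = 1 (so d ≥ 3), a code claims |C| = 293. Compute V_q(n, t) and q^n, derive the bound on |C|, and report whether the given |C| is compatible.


V_q(n, t) = 14, q^n = 8192, Hamming bound = 585, |C| = 293 ≤ bound (satisfied).

Step 1: Compute V_q(n, t) = Σ_{j=0}^1 C(n, j) (q−1)^j.
  j = 0: C(13,0)·(1)^0 = 1·1 = 1.
  j = 1: C(13,1)·(1)^1 = 13·1 = 13.
  V_q(n, t) = 1 + 13 = 14.
Step 2: q^n = 2^13 = 8192.
Step 3: Hamming bound ⌊q^n / V_q(n,t)⌋ = ⌊8192/14⌋ = 585.
Step 4: Compare |C| = 293 to 585: satisfied.
The claimed |C| lies below the Hamming bound.


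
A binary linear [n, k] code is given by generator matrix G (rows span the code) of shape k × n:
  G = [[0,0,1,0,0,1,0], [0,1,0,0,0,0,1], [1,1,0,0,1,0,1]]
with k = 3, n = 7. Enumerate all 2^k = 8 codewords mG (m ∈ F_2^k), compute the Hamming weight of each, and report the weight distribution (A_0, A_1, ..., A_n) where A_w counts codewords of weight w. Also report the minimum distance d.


Weight distribution: A_0 = 1, A_2 = 3, A_4 = 3, A_6 = 1. Minimum distance d = 2.

Enumerate all 2^3 = 8 messages m ∈ F_2^3.
For each, compute codeword c = mG in F_2^7, then tally its weight.
  m = 000 → c = 0000000, weight = 0.
  m = 100 → c = 0010010, weight = 2.
  m = 010 → c = 0100001, weight = 2.
  m = 110 → c = 0110011, weight = 4.
  m = 001 → c = 1100101, weight = 4.
  m = 101 → c = 1110111, weight = 6.
  m = 011 → c = 1000100, weight = 2.
  m = 111 → c = 1010110, weight = 4.
Tally weights:
  weight 0: 1 codewords.
  weight 2: 3 codewords.
  weight 4: 3 codewords.
  weight 6: 1 codewords.
Minimum distance d = smallest w > 0 with A_w > 0 = 2.
Sanity: Σ A_w = 8 = 2^3 = 8 ✓.


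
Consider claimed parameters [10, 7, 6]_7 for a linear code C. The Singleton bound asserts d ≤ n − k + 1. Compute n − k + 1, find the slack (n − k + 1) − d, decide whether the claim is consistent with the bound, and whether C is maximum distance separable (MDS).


Singleton RHS = n − k + 1 = 4, slack = -2, bound violated (no such code; not MDS).

Singleton bound: d ≤ n − k + 1.
Here n = 10, k = 7, so n − k + 1 = 4.
Given d = 6, check d ≤ 4: NO.
Slack = (n − k + 1) − d = -2.
The slack is negative: d = 6 exceeds n − k + 1 = 4 by 2, so the Singleton bound is violated and no linear [10, 7, 6]_7 code can exist. In particular it is not MDS (MDS requires d = n − k + 1 exactly).
Description: the claimed parameters are [10, 7, 6]_7; such a code would be impossible (violates the Singleton bound).


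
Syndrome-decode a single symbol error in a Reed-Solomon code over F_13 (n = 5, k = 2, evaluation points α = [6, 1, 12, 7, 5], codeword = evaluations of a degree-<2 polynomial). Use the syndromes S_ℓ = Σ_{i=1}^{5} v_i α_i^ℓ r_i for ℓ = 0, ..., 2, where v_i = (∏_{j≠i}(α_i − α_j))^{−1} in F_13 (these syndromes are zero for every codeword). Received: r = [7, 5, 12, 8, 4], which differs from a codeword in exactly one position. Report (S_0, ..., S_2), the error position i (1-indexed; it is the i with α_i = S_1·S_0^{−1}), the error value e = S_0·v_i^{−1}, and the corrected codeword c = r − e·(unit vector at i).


S = (10, 5, 9), error at position 4, error magnitude e = 11, c = [7, 5, 12, 10, 4].

Step 1: column multipliers v_i = (∏_{j≠i}(α_i − α_j))^{−1} mod 13.
  i = 1 (α = 6): (6−1)(6−12)(6−7)(6−5) = 5·(−6)·(−1)·1 = 30 ≡ 4, so v_1 = 4^{−1} = 10 (mod 13).
  i = 2 (α = 1): (1−6)(1−12)(1−7)(1−5) = (−5)·(−11)·(−6)·(−4) = 1320 ≡ 7, so v_2 = 7^{−1} = 2 (mod 13).
  i = 3 (α = 12): (12−6)(12−1)(12−7)(12−5) = 6·11·5·7 = 2310 ≡ 9, so v_3 = 9^{−1} = 3 (mod 13).
  i = 4 (α = 7): (7−6)(7−1)(7−12)(7−5) = 1·6·(−5)·2 = −60 ≡ 5, so v_4 = 5^{−1} = 8 (mod 13).
  i = 5 (α = 5): (5−6)(5−1)(5−12)(5−7) = (−1)·4·(−7)·(−2) = −56 ≡ 9, so v_5 = 9^{−1} = 3 (mod 13).
  v = [10, 2, 3, 8, 3].
Step 2: syndromes of r = [7, 5, 12, 8, 4] (all sums mod 13).
  S_0 = Σ v_i r_i = 10·7 + 2·5 + 3·12 + 8·8 + 3·4 = 192 ≡ 10.
  S_1 = Σ v_i α_i r_i = 10·6·7 + 2·1·5 + 3·12·12 + 8·7·8 + 3·5·4 = 1370 ≡ 5.
  α_i^2 mod 13 = [10, 1, 1, 10, 12].
  S_2 = Σ v_i α_i^2 r_i = 10·10·7 + 2·1·5 + 3·1·12 + 8·10·8 + 3·12·4 = 1530 ≡ 9.
  S = (10, 5, 9) ≠ 0, so r is not a codeword (an error is present).
Step 3: locate the error. For a single error e at position i, S_ℓ = v_i·e·α_i^ℓ, so α_err = S_1/S_0.
  S_0^{−1} = 10^{−1} = 4 (mod 13), so α_err = 5·4 = 20 ≡ 7 = α_4. Error position i = 4.
  Consistency check: S_2/S_1 = 9·8 = 72 ≡ 7 = α_err ✓ (single-error assumption holds).
Step 4: error magnitude e = S_0/v_4 = S_0·∏_{j≠4}(α_4 − α_j) = 10·5 = 50 ≡ 11 (mod 13).
Step 5: correct position 4: c_4 = r_4 − e = 8 − 11 ≡ 10 (mod 13). Hence c = [7, 5, 12, 10, 4].
  Check: interpolating c through the α_i gives m(x) = 2 + 3·x (degree < 2) with m(α_i) = c_i for every i, so c is indeed a codeword.
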